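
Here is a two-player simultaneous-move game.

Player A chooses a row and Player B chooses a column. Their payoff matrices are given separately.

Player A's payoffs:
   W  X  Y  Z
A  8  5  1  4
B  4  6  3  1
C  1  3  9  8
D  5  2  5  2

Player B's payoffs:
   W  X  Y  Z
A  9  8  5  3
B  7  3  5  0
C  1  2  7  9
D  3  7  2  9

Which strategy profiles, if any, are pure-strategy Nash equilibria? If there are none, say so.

Check each profile: it is a Nash equilibrium iff no player can strictly gain by switching unilaterally.
(A, W): Player A gets 8, best alternative 5; Player B gets 9, best alternative 8. No profitable deviation — NE.
(A, X): Player A can switch to B (5 → 6). Not NE.
(A, Y): Player A can switch to B (1 → 3). Not NE.
(A, Z): Player A can switch to C (4 → 8). Not NE.
(B, W): Player A can switch to A (4 → 8). Not NE.
(B, X): Player B can switch to W (3 → 7). Not NE.
(B, Y): Player A can switch to C (3 → 9). Not NE.
(B, Z): Player A can switch to A (1 → 4). Not NE.
(C, W): Player A can switch to A (1 → 8). Not NE.
(C, X): Player A can switch to A (3 → 5). Not NE.
(C, Y): Player B can switch to Z (7 → 9). Not NE.
(C, Z): Player A gets 8, best alternative 4; Player B gets 9, best alternative 7. No profitable deviation — NE.
(D, W): Player A can switch to A (5 → 8). Not NE.
(D, X): Player A can switch to A (2 → 5). Not NE.
(The remaining 2 profiles each have a profitable deviation by the same check.)

The pure Nash equilibria are (A, W) and (C, Z).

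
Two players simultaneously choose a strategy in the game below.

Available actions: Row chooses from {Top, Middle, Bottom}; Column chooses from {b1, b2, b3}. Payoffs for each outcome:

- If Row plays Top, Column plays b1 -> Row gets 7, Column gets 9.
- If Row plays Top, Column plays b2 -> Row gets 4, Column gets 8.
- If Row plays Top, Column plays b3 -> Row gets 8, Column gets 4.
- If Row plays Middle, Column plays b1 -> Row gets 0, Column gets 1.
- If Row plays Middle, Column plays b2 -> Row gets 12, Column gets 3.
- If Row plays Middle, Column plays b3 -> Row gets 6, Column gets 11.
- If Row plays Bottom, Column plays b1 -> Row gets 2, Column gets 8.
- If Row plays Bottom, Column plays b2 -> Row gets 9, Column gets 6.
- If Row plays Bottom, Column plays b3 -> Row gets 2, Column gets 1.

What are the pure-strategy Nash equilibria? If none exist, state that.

(Top, b1)

(Top, b1): Row gets 7, best alternative 2; Column gets 9, best alternative 8. No profitable deviation — NE.
(Top, b2): Row can switch to Middle (4 → 12). Not NE.
(Top, b3): Column can switch to b1 (4 → 9). Not NE.
(Middle, b1): Row can switch to Top (0 → 7). Not NE.
(Middle, b2): Column can switch to b3 (3 → 11). Not NE.
(Middle, b3): Row can switch to Top (6 → 8). Not NE.
(Bottom, b1): Row can switch to Top (2 → 7). Not NE.
(Bottom, b2): Row can switch to Middle (9 → 12). Not NE.
(Bottom, b3): Row can switch to Top (2 → 8). Not NE.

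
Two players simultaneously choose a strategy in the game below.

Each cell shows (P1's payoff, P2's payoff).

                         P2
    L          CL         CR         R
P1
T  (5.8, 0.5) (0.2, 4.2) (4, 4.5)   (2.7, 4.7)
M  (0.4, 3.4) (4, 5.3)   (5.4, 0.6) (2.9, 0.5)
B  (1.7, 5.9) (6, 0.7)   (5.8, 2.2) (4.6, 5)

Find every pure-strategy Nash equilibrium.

This game has no pure Nash equilibrium.

P1 against L: payoffs 5.8, 0.4, 1.7 → best response T.
P1 against CL: payoffs 0.2, 4, 6 → best response B.
P1 against CR: payoffs 4, 5.4, 5.8 → best response B.
P1 against R: payoffs 2.7, 2.9, 4.6 → best response B.
P2 against T: payoffs 0.5, 4.2, 4.5, 4.7 → best response R.
P2 against M: payoffs 3.4, 5.3, 0.6, 0.5 → best response CL.
P2 against B: payoffs 5.9, 0.7, 2.2, 5 → best response L.
No profile is a mutual best response for all players.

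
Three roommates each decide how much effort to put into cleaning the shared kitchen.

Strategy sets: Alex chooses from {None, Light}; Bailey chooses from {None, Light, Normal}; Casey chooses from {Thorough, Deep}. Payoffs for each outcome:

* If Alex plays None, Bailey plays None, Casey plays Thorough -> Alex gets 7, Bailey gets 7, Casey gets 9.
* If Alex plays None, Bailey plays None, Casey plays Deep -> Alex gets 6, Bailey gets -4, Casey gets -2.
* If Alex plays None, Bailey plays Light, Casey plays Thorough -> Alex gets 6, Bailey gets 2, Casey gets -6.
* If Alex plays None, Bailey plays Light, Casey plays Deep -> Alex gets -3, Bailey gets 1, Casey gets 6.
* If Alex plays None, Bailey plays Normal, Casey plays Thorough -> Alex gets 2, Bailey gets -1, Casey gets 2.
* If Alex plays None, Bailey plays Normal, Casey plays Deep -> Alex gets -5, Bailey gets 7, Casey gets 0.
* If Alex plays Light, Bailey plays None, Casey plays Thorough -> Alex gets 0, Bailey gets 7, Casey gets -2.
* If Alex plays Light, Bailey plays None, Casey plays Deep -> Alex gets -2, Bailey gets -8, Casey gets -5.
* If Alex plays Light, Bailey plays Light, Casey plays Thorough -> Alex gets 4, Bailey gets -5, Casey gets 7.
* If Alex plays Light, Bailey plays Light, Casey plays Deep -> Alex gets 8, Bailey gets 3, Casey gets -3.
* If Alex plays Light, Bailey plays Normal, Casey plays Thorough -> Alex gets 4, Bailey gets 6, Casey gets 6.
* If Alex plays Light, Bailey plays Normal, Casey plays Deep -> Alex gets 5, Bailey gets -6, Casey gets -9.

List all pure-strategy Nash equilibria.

Check each profile: it is a Nash equilibrium iff no player can strictly gain by switching unilaterally.
(None, None, Thorough): Alex gets 7, best alternative 0; Bailey gets 7, best alternative 2; Casey gets 9, best alternative -2. No profitable deviation — NE.
(None, None, Deep): Bailey can switch to Light (-4 → 1). Not NE.
(None, Light, Thorough): Bailey can switch to None (2 → 7). Not NE.
(None, Light, Deep): Alex can switch to Light (-3 → 8). Not NE.
(None, Normal, Thorough): Alex can switch to Light (2 → 4). Not NE.
(None, Normal, Deep): Alex can switch to Light (-5 → 5). Not NE.
(Light, None, Thorough): Alex can switch to None (0 → 7). Not NE.
(Light, None, Deep): Alex can switch to None (-2 → 6). Not NE.
(Light, Light, Thorough): Alex can switch to None (4 → 6). Not NE.
(Light, Light, Deep): Casey can switch to Thorough (-3 → 7). Not NE.
(Light, Normal, Thorough): Bailey can switch to None (6 → 7). Not NE.
(Light, Normal, Deep): Bailey can switch to Light (-6 → 3). Not NE.

(None, None, Thorough)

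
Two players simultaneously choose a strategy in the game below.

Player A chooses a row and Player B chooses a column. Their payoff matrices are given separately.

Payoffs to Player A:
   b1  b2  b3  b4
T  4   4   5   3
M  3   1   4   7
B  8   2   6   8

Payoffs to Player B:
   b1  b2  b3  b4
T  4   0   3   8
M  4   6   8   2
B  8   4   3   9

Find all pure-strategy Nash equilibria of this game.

(T, b1): Player A can switch to B (4 → 8). Not NE.
(T, b2): Player B can switch to b1 (0 → 4). Not NE.
(T, b3): Player A can switch to B (5 → 6). Not NE.
(T, b4): Player A can switch to M (3 → 7). Not NE.
(M, b1): Player A can switch to T (3 → 4). Not NE.
(M, b2): Player A can switch to T (1 → 4). Not NE.
(B, b4): Player A gets 8, best alternative 7; Player B gets 9, best alternative 8. No profitable deviation — NE.
(The remaining 5 profiles each have a profitable deviation by the same check.)

The unique pure-strategy Nash equilibrium is (B, b4).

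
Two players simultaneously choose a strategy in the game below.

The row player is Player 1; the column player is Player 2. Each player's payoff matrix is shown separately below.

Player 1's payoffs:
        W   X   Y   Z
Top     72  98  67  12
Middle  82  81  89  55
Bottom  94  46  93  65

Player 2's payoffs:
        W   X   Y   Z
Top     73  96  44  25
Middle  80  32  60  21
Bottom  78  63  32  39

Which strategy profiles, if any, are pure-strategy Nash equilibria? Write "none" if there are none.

Mark each player's best response to every combination of opponents' strategies; a profile where every player is best-responding is a pure Nash equilibrium.
Player 1 against W: payoffs 72, 82, 94 → best response Bottom.
Player 1 against X: payoffs 98, 81, 46 → best response Top.
Player 1 against Y: payoffs 67, 89, 93 → best response Bottom.
Player 1 against Z: payoffs 12, 55, 65 → best response Bottom.
Player 2 against Top: payoffs 73, 96, 44, 25 → best response X.
Player 2 against Middle: payoffs 80, 32, 60, 21 → best response W.
Player 2 against Bottom: payoffs 78, 63, 32, 39 → best response W.
Mutual best responses: (Top, X); (Bottom, W).

The pure Nash equilibria are (Top, X), (Bottom, W).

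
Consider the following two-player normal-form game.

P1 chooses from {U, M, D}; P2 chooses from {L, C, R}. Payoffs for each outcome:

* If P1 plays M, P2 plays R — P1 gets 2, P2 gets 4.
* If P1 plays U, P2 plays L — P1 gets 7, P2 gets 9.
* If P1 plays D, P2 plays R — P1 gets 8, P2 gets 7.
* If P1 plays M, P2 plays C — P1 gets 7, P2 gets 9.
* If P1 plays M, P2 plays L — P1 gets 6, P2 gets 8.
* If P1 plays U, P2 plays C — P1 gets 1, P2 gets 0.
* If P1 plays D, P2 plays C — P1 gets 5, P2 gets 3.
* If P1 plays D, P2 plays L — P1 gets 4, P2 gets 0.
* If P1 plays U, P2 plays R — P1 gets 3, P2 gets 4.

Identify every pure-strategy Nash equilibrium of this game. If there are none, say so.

P1 against L: payoffs 7, 6, 4 → best response U.
P1 against C: payoffs 1, 7, 5 → best response M.
P1 against R: payoffs 3, 2, 8 → best response D.
P2 against U: payoffs 9, 0, 4 → best response L.
P2 against M: payoffs 8, 9, 4 → best response C.
P2 against D: payoffs 0, 3, 7 → best response R.
Mutual best responses: (U, L); (M, C); (D, R).

Pure-strategy Nash equilibria: (U, L); (M, C); (D, R)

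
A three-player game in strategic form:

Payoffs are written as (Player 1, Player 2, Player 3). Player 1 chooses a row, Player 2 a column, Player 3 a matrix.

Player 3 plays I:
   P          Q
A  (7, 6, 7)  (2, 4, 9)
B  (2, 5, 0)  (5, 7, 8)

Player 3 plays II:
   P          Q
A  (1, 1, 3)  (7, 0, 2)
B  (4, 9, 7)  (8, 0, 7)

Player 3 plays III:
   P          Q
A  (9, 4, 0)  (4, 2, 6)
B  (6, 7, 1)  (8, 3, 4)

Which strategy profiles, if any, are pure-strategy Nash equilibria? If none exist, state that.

The pure Nash equilibria are (A, P, I); (B, P, II); (B, Q, I).

Mark each player's best response to every combination of opponents' strategies; a profile where every player is best-responding is a pure Nash equilibrium.
Player 1 against (P, I): payoffs 7, 2 → best response A.
Player 1 against (P, II): payoffs 1, 4 → best response B.
Player 1 against (P, III): payoffs 9, 6 → best response A.
Player 1 against (Q, I): payoffs 2, 5 → best response B.
Player 1 against (Q, II): payoffs 7, 8 → best response B.
Player 1 against (Q, III): payoffs 4, 8 → best response B.
Player 2 against (A, I): payoffs 6, 4 → best response P.
Player 2 against (A, II): payoffs 1, 0 → best response P.
Player 2 against (A, III): payoffs 4, 2 → best response P.
Player 2 against (B, I): payoffs 5, 7 → best response Q.
Player 2 against (B, II): payoffs 9, 0 → best response P.
Player 2 against (B, III): payoffs 7, 3 → best response P.
Player 3 against (A, P): payoffs 7, 3, 0 → best response I.
Player 3 against (A, Q): payoffs 9, 2, 6 → best response I.
Player 3 against (B, P): payoffs 0, 7, 1 → best response II.
Player 3 against (B, Q): payoffs 8, 7, 4 → best response I.
Mutual best responses: (A, P, I); (B, P, II); (B, Q, I).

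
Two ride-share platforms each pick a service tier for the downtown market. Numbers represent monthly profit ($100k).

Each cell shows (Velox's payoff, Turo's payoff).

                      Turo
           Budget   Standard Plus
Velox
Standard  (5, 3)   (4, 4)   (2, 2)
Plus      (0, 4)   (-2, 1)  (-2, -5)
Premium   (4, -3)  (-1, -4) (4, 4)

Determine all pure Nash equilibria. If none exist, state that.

The pure Nash equilibria are (Standard, Standard); (Premium, Plus).

For each strategy profile, look for a profitable unilateral deviation.
(Standard, Budget): Turo can switch to Standard (3 → 4). Not NE.
(Standard, Standard): Velox gets 4, best alternative -1; Turo gets 4, best alternative 3. No profitable deviation — NE.
(Standard, Plus): Velox can switch to Premium (2 → 4). Not NE.
(Plus, Budget): Velox can switch to Standard (0 → 5). Not NE.
(Plus, Standard): Velox can switch to Standard (-2 → 4). Not NE.
(Plus, Plus): Velox can switch to Standard (-2 → 2). Not NE.
(Premium, Budget): Velox can switch to Standard (4 → 5). Not NE.
(Premium, Standard): Velox can switch to Standard (-1 → 4). Not NE.
(Premium, Plus): Velox gets 4, best alternative 2; Turo gets 4, best alternative -3. No profitable deviation — NE.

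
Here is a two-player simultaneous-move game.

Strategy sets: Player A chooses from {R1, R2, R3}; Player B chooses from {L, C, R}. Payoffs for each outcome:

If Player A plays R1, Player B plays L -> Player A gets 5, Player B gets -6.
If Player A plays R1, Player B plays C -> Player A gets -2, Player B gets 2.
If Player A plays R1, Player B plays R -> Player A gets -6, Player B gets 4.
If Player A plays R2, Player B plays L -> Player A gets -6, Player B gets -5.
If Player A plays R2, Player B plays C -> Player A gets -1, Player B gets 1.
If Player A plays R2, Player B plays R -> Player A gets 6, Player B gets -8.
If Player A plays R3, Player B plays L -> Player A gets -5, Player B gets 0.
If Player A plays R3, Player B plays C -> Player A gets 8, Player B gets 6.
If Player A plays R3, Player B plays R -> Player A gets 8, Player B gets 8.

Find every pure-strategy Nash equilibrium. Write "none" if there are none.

(R3, R)

(R1, L): Player B can switch to C (-6 → 2). Not NE.
(R1, C): Player A can switch to R2 (-2 → -1). Not NE.
(R1, R): Player A can switch to R2 (-6 → 6). Not NE.
(R2, L): Player A can switch to R1 (-6 → 5). Not NE.
(R2, C): Player A can switch to R3 (-1 → 8). Not NE.
(R2, R): Player A can switch to R3 (6 → 8). Not NE.
(R3, R): Player A gets 8, best alternative 6; Player B gets 8, best alternative 6. No profitable deviation — NE.
(The remaining 2 profiles each have a profitable deviation by the same check.)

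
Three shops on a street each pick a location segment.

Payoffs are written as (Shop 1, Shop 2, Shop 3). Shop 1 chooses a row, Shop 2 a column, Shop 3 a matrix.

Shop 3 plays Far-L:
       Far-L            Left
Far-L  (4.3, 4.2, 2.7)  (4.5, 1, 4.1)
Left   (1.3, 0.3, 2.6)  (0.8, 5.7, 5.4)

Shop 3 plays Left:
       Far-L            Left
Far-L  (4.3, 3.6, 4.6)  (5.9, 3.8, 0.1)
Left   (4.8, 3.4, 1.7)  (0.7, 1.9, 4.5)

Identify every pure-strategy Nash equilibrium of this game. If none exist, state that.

No pure-strategy Nash equilibrium.

(Far-L, Far-L, Far-L): Shop 3 can switch to Left (2.7 → 4.6). Not NE.
(Far-L, Far-L, Left): Shop 1 can switch to Left (4.3 → 4.8). Not NE.
(Far-L, Left, Far-L): Shop 2 can switch to Far-L (1 → 4.2). Not NE.
(Far-L, Left, Left): Shop 3 can switch to Far-L (0.1 → 4.1). Not NE.
(Left, Far-L, Far-L): Shop 1 can switch to Far-L (1.3 → 4.3). Not NE.
(Left, Far-L, Left): Shop 3 can switch to Far-L (1.7 → 2.6). Not NE.
(Left, Left, Far-L): Shop 1 can switch to Far-L (0.8 → 4.5). Not NE.
(Left, Left, Left): Shop 1 can switch to Far-L (0.7 → 5.9). Not NE.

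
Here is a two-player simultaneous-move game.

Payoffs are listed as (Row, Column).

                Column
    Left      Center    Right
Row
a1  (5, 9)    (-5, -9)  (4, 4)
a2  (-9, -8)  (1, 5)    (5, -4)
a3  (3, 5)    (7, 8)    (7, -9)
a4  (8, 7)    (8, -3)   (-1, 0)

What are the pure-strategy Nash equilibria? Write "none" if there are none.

For each strategy profile, look for a profitable unilateral deviation.
(a1, Left): Row can switch to a4 (5 → 8). Not NE.
(a1, Center): Row can switch to a2 (-5 → 1). Not NE.
(a1, Right): Row can switch to a2 (4 → 5). Not NE.
(a2, Left): Row can switch to a1 (-9 → 5). Not NE.
(a2, Center): Row can switch to a3 (1 → 7). Not NE.
(a2, Right): Row can switch to a3 (5 → 7). Not NE.
(a4, Left): Row gets 8, best alternative 5; Column gets 7, best alternative 0. No profitable deviation — NE.
(The remaining 5 profiles each have a profitable deviation by the same check.)

The unique pure-strategy Nash equilibrium is (a4, Left).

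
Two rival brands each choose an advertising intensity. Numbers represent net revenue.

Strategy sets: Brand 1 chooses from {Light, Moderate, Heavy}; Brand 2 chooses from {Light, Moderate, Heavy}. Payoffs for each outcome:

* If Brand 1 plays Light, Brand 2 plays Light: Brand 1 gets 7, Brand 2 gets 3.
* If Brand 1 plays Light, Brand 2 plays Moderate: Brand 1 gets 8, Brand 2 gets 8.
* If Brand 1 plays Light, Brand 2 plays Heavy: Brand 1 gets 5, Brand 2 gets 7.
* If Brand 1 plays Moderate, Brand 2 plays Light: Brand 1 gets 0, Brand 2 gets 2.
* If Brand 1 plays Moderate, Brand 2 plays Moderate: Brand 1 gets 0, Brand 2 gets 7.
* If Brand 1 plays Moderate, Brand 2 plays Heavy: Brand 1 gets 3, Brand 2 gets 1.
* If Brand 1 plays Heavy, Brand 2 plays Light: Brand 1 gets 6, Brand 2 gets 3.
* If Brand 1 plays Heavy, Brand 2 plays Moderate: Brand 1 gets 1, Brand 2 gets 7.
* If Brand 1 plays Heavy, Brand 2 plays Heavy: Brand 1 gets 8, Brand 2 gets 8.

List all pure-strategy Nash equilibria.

(Light, Light): Brand 2 can switch to Moderate (3 → 8). Not NE.
(Light, Moderate): Brand 1 gets 8, best alternative 1; Brand 2 gets 8, best alternative 7. No profitable deviation — NE.
(Light, Heavy): Brand 1 can switch to Heavy (5 → 8). Not NE.
(Moderate, Light): Brand 1 can switch to Light (0 → 7). Not NE.
(Moderate, Moderate): Brand 1 can switch to Light (0 → 8). Not NE.
(Moderate, Heavy): Brand 1 can switch to Light (3 → 5). Not NE.
(Heavy, Light): Brand 1 can switch to Light (6 → 7). Not NE.
(Heavy, Heavy): Brand 1 gets 8, best alternative 5; Brand 2 gets 8, best alternative 7. No profitable deviation — NE.
(The remaining 1 profile has a profitable deviation by the same check.)

The pure Nash equilibria are (Light, Moderate) and (Heavy, Heavy).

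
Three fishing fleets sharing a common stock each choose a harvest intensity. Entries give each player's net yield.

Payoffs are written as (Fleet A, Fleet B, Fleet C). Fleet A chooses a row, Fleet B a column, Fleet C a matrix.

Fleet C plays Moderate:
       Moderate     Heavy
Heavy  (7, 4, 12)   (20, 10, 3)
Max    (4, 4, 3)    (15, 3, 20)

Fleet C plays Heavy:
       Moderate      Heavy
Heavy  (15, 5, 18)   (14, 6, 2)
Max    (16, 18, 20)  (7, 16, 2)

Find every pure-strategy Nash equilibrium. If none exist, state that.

The pure Nash equilibria are (Heavy, Heavy, Moderate), (Max, Moderate, Heavy).

Fleet A against (Moderate, Moderate): payoffs 7, 4 → best response Heavy.
Fleet A against (Moderate, Heavy): payoffs 15, 16 → best response Max.
Fleet A against (Heavy, Moderate): payoffs 20, 15 → best response Heavy.
Fleet A against (Heavy, Heavy): payoffs 14, 7 → best response Heavy.
Fleet B against (Heavy, Moderate): payoffs 4, 10 → best response Heavy.
Fleet B against (Heavy, Heavy): payoffs 5, 6 → best response Heavy.
Fleet B against (Max, Moderate): payoffs 4, 3 → best response Moderate.
Fleet B against (Max, Heavy): payoffs 18, 16 → best response Moderate.
Fleet C against (Heavy, Moderate): payoffs 12, 18 → best response Heavy.
Fleet C against (Heavy, Heavy): payoffs 3, 2 → best response Moderate.
Fleet C against (Max, Moderate): payoffs 3, 20 → best response Heavy.
Fleet C against (Max, Heavy): payoffs 20, 2 → best response Moderate.
Mutual best responses: (Heavy, Heavy, Moderate); (Max, Moderate, Heavy).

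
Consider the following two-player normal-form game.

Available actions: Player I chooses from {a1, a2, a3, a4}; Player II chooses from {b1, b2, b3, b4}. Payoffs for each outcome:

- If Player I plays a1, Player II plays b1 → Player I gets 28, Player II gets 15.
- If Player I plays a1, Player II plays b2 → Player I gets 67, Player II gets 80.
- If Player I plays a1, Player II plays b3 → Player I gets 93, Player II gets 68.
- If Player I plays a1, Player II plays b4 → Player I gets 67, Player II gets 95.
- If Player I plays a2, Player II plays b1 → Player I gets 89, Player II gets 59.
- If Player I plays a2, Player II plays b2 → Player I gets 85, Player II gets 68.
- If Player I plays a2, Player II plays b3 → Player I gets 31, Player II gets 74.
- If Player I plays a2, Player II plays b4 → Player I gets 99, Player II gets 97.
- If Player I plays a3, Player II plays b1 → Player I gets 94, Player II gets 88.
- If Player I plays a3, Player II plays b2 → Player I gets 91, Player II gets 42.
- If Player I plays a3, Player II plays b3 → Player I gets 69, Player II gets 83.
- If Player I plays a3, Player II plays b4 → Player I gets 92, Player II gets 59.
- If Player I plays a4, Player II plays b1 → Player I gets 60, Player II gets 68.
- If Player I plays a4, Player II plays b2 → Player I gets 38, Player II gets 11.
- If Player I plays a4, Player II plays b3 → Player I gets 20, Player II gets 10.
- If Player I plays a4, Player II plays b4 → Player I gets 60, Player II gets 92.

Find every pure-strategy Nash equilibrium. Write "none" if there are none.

Check each profile: it is a Nash equilibrium iff no player can strictly gain by switching unilaterally.
(a1, b1): Player I can switch to a2 (28 → 89). Not NE.
(a1, b2): Player I can switch to a2 (67 → 85). Not NE.
(a1, b3): Player II can switch to b2 (68 → 80). Not NE.
(a1, b4): Player I can switch to a2 (67 → 99). Not NE.
(a2, b1): Player I can switch to a3 (89 → 94). Not NE.
(a2, b2): Player I can switch to a3 (85 → 91). Not NE.
(a2, b3): Player I can switch to a1 (31 → 93). Not NE.
(a2, b4): Player I gets 99, best alternative 92; Player II gets 97, best alternative 74. No profitable deviation — NE.
(a3, b1): Player I gets 94, best alternative 89; Player II gets 88, best alternative 83. No profitable deviation — NE.
(a3, b2): Player II can switch to b1 (42 → 88). Not NE.
(a3, b3): Player I can switch to a1 (69 → 93). Not NE.
(a3, b4): Player I can switch to a2 (92 → 99). Not NE.
(a4, b1): Player I can switch to a2 (60 → 89). Not NE.
(a4, b2): Player I can switch to a1 (38 → 67). Not NE.
(The remaining 2 profiles each have a profitable deviation by the same check.)

The pure Nash equilibria are (a2, b4), (a3, b1).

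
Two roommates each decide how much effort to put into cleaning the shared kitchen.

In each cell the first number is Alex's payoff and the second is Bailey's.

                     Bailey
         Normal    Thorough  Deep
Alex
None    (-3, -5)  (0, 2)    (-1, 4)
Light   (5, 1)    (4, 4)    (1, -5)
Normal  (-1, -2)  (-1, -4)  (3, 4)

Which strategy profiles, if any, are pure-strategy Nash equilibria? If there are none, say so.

The pure Nash equilibria are (Light, Thorough); (Normal, Deep).

Check each profile: it is a Nash equilibrium iff no player can strictly gain by switching unilaterally.
(None, Normal): Alex can switch to Light (-3 → 5). Not NE.
(None, Thorough): Alex can switch to Light (0 → 4). Not NE.
(None, Deep): Alex can switch to Light (-1 → 1). Not NE.
(Light, Normal): Bailey can switch to Thorough (1 → 4). Not NE.
(Light, Thorough): Alex gets 4, best alternative 0; Bailey gets 4, best alternative 1. No profitable deviation — NE.
(Light, Deep): Alex can switch to Normal (1 → 3). Not NE.
(Normal, Normal): Alex can switch to Light (-1 → 5). Not NE.
(Normal, Thorough): Alex can switch to None (-1 → 0). Not NE.
(Normal, Deep): Alex gets 3, best alternative 1; Bailey gets 4, best alternative -2. No profitable deviation — NE.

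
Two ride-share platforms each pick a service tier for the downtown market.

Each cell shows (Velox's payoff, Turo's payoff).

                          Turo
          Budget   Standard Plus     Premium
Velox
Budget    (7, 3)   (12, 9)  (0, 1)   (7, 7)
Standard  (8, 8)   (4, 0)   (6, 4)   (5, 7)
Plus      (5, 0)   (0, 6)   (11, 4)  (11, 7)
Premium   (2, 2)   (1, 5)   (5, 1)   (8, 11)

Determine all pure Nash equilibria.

Velox against Budget: payoffs 7, 8, 5, 2 → best response Standard.
Velox against Standard: payoffs 12, 4, 0, 1 → best response Budget.
Velox against Plus: payoffs 0, 6, 11, 5 → best response Plus.
Velox against Premium: payoffs 7, 5, 11, 8 → best response Plus.
Turo against Budget: payoffs 3, 9, 1, 7 → best response Standard.
Turo against Standard: payoffs 8, 0, 4, 7 → best response Budget.
Turo against Plus: payoffs 0, 6, 4, 7 → best response Premium.
Turo against Premium: payoffs 2, 5, 1, 11 → best response Premium.
Mutual best responses: (Budget, Standard); (Standard, Budget); (Plus, Premium).

The pure Nash equilibria are (Budget, Standard) and (Standard, Budget) and (Plus, Premium).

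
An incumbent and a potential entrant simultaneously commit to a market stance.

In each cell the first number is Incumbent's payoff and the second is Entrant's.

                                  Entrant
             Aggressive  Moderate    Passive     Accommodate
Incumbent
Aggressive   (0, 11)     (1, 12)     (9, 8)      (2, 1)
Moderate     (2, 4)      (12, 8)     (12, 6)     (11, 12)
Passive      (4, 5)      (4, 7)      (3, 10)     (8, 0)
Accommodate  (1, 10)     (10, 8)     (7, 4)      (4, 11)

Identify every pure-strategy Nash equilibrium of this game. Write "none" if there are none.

(Moderate, Accommodate)

For each player, find the best response to each opponent profile; mutual best responses are the pure NE.
Incumbent against Aggressive: payoffs 0, 2, 4, 1 → best response Passive.
Incumbent against Moderate: payoffs 1, 12, 4, 10 → best response Moderate.
Incumbent against Passive: payoffs 9, 12, 3, 7 → best response Moderate.
Incumbent against Accommodate: payoffs 2, 11, 8, 4 → best response Moderate.
Entrant against Aggressive: payoffs 11, 12, 8, 1 → best response Moderate.
Entrant against Moderate: payoffs 4, 8, 6, 12 → best response Accommodate.
Entrant against Passive: payoffs 5, 7, 10, 0 → best response Passive.
Entrant against Accommodate: payoffs 10, 8, 4, 11 → best response Accommodate.
Mutual best responses: (Moderate, Accommodate).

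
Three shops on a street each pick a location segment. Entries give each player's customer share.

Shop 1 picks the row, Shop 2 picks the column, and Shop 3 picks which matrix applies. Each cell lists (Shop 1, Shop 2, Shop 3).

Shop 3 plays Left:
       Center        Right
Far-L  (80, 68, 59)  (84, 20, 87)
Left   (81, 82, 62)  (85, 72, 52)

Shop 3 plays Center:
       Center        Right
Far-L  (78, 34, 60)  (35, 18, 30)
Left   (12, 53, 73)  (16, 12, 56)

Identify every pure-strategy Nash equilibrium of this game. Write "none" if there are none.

The unique pure-strategy Nash equilibrium is (Far-L, Center, Center).

Shop 1 against (Center, Left): payoffs 80, 81 → best response Left.
Shop 1 against (Center, Center): payoffs 78, 12 → best response Far-L.
Shop 1 against (Right, Left): payoffs 84, 85 → best response Left.
Shop 1 against (Right, Center): payoffs 35, 16 → best response Far-L.
Shop 2 against (Far-L, Left): payoffs 68, 20 → best response Center.
Shop 2 against (Far-L, Center): payoffs 34, 18 → best response Center.
Shop 2 against (Left, Left): payoffs 82, 72 → best response Center.
Shop 2 against (Left, Center): payoffs 53, 12 → best response Center.
Shop 3 against (Far-L, Center): payoffs 59, 60 → best response Center.
Shop 3 against (Far-L, Right): payoffs 87, 30 → best response Left.
Shop 3 against (Left, Center): payoffs 62, 73 → best response Center.
Shop 3 against (Left, Right): payoffs 52, 56 → best response Center.
Mutual best responses: (Far-L, Center, Center).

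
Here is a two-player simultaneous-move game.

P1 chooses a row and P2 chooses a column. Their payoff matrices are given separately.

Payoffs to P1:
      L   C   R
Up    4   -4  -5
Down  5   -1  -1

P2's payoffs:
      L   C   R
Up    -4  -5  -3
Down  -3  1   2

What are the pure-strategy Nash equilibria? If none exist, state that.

P1 against L: payoffs 4, 5 → best response Down.
P1 against C: payoffs -4, -1 → best response Down.
P1 against R: payoffs -5, -1 → best response Down.
P2 against Up: payoffs -4, -5, -3 → best response R.
P2 against Down: payoffs -3, 1, 2 → best response R.
Mutual best responses: (Down, R).

Pure NE: (Down, R)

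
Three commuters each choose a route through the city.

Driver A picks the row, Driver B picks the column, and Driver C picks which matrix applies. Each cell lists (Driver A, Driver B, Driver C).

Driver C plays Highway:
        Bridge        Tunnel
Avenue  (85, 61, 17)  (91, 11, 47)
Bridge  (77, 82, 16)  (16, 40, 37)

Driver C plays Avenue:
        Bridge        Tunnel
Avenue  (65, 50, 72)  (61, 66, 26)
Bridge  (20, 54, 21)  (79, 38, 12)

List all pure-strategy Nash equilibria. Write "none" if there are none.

Mark each player's best response to every combination of opponents' strategies; a profile where every player is best-responding is a pure Nash equilibrium.
Driver A against (Bridge, Highway): payoffs 85, 77 → best response Avenue.
Driver A against (Bridge, Avenue): payoffs 65, 20 → best response Avenue.
Driver A against (Tunnel, Highway): payoffs 91, 16 → best response Avenue.
Driver A against (Tunnel, Avenue): payoffs 61, 79 → best response Bridge.
Driver B against (Avenue, Highway): payoffs 61, 11 → best response Bridge.
Driver B against (Avenue, Avenue): payoffs 50, 66 → best response Tunnel.
Driver B against (Bridge, Highway): payoffs 82, 40 → best response Bridge.
Driver B against (Bridge, Avenue): payoffs 54, 38 → best response Bridge.
Driver C against (Avenue, Bridge): payoffs 17, 72 → best response Avenue.
Driver C against (Avenue, Tunnel): payoffs 47, 26 → best response Highway.
Driver C against (Bridge, Bridge): payoffs 16, 21 → best response Avenue.
Driver C against (Bridge, Tunnel): payoffs 37, 12 → best response Highway.
No profile is a mutual best response for all players.

No pure-strategy Nash equilibrium.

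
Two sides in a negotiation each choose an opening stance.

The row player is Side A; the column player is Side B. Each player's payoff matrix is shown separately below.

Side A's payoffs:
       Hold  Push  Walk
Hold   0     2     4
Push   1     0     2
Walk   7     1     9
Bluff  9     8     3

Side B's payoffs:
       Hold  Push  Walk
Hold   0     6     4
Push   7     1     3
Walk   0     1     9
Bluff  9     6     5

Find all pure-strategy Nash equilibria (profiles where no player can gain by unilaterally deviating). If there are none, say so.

Side A against Hold: payoffs 0, 1, 7, 9 → best response Bluff.
Side A against Push: payoffs 2, 0, 1, 8 → best response Bluff.
Side A against Walk: payoffs 4, 2, 9, 3 → best response Walk.
Side B against Hold: payoffs 0, 6, 4 → best response Push.
Side B against Push: payoffs 7, 1, 3 → best response Hold.
Side B against Walk: payoffs 0, 1, 9 → best response Walk.
Side B against Bluff: payoffs 9, 6, 5 → best response Hold.
Mutual best responses: (Walk, Walk); (Bluff, Hold).

Pure-strategy Nash equilibria: (Walk, Walk), (Bluff, Hold)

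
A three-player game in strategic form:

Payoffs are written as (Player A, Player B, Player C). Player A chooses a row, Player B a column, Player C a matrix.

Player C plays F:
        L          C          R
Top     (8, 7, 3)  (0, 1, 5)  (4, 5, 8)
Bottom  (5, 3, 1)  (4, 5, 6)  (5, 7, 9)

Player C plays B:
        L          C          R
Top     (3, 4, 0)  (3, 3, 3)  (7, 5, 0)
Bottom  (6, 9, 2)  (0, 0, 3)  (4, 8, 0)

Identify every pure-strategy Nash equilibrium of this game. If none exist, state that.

For each player, find the best response to each opponent profile; mutual best responses are the pure NE.
Player A against (L, F): payoffs 8, 5 → best response Top.
Player A against (L, B): payoffs 3, 6 → best response Bottom.
Player A against (C, F): payoffs 0, 4 → best response Bottom.
Player A against (C, B): payoffs 3, 0 → best response Top.
Player A against (R, F): payoffs 4, 5 → best response Bottom.
Player A against (R, B): payoffs 7, 4 → best response Top.
Player B against (Top, F): payoffs 7, 1, 5 → best response L.
Player B against (Top, B): payoffs 4, 3, 5 → best response R.
Player B against (Bottom, F): payoffs 3, 5, 7 → best response R.
Player B against (Bottom, B): payoffs 9, 0, 8 → best response L.
Player C against (Top, L): payoffs 3, 0 → best response F.
Player C against (Top, C): payoffs 5, 3 → best response F.
Player C against (Top, R): payoffs 8, 0 → best response F.
Player C against (Bottom, L): payoffs 1, 2 → best response B.
Player C against (Bottom, C): payoffs 6, 3 → best response F.
Player C against (Bottom, R): payoffs 9, 0 → best response F.
Mutual best responses: (Top, L, F); (Bottom, L, B); (Bottom, R, F).

(Top, L, F) and (Bottom, L, B) and (Bottom, R, F)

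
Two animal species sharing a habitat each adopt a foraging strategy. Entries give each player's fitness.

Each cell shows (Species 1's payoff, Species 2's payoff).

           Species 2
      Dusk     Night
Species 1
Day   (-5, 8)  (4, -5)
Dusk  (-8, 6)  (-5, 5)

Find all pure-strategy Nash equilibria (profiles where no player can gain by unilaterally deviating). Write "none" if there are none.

The unique pure-strategy Nash equilibrium is (Day, Dusk).

Species 1 against Dusk: payoffs -5, -8 → best response Day.
Species 1 against Night: payoffs 4, -5 → best response Day.
Species 2 against Day: payoffs 8, -5 → best response Dusk.
Species 2 against Dusk: payoffs 6, 5 → best response Dusk.
Mutual best responses: (Day, Dusk).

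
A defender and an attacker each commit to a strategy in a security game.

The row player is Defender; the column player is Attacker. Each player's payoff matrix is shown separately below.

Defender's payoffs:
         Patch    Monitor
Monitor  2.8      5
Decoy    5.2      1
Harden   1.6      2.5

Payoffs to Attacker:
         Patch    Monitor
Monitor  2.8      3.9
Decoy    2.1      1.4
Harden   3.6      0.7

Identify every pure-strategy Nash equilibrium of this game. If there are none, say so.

The pure Nash equilibria are (Monitor, Monitor); (Decoy, Patch).

Defender against Patch: payoffs 2.8, 5.2, 1.6 → best response Decoy.
Defender against Monitor: payoffs 5, 1, 2.5 → best response Monitor.
Attacker against Monitor: payoffs 2.8, 3.9 → best response Monitor.
Attacker against Decoy: payoffs 2.1, 1.4 → best response Patch.
Attacker against Harden: payoffs 3.6, 0.7 → best response Patch.
Mutual best responses: (Monitor, Monitor); (Decoy, Patch).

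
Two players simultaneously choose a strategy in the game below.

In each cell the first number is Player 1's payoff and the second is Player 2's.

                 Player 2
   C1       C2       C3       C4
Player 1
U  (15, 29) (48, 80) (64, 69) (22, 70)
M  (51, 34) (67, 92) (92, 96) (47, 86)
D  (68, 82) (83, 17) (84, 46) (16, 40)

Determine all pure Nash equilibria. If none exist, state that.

Pure-strategy Nash equilibria: (M, C3), (D, C1)

Player 1 against C1: payoffs 15, 51, 68 → best response D.
Player 1 against C2: payoffs 48, 67, 83 → best response D.
Player 1 against C3: payoffs 64, 92, 84 → best response M.
Player 1 against C4: payoffs 22, 47, 16 → best response M.
Player 2 against U: payoffs 29, 80, 69, 70 → best response C2.
Player 2 against M: payoffs 34, 92, 96, 86 → best response C3.
Player 2 against D: payoffs 82, 17, 46, 40 → best response C1.
Mutual best responses: (M, C3); (D, C1).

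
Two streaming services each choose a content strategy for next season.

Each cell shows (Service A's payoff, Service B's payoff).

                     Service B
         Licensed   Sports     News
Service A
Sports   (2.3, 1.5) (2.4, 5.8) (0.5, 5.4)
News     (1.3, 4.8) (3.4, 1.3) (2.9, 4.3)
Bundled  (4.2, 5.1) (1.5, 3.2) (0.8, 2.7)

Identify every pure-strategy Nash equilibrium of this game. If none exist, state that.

(Bundled, Licensed)

For each strategy profile, look for a profitable unilateral deviation.
(Sports, Licensed): Service A can switch to Bundled (2.3 → 4.2). Not NE.
(Sports, Sports): Service A can switch to News (2.4 → 3.4). Not NE.
(Sports, News): Service A can switch to News (0.5 → 2.9). Not NE.
(News, Licensed): Service A can switch to Sports (1.3 → 2.3). Not NE.
(News, Sports): Service B can switch to Licensed (1.3 → 4.8). Not NE.
(News, News): Service B can switch to Licensed (4.3 → 4.8). Not NE.
(Bundled, Licensed): Service A gets 4.2, best alternative 2.3; Service B gets 5.1, best alternative 3.2. No profitable deviation — NE.
(Bundled, Sports): Service A can switch to Sports (1.5 → 2.4). Not NE.
(Bundled, News): Service A can switch to News (0.8 → 2.9). Not NE.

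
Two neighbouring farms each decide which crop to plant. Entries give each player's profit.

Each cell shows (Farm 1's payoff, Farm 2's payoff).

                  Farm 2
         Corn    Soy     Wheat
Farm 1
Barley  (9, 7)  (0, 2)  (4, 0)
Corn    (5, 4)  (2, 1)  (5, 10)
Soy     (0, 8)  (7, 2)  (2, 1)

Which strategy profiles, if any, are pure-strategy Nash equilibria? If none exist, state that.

The pure Nash equilibria are (Barley, Corn), (Corn, Wheat).

Mark each player's best response to every combination of opponents' strategies; a profile where every player is best-responding is a pure Nash equilibrium.
Farm 1 against Corn: payoffs 9, 5, 0 → best response Barley.
Farm 1 against Soy: payoffs 0, 2, 7 → best response Soy.
Farm 1 against Wheat: payoffs 4, 5, 2 → best response Corn.
Farm 2 against Barley: payoffs 7, 2, 0 → best response Corn.
Farm 2 against Corn: payoffs 4, 1, 10 → best response Wheat.
Farm 2 against Soy: payoffs 8, 2, 1 → best response Corn.
Mutual best responses: (Barley, Corn); (Corn, Wheat).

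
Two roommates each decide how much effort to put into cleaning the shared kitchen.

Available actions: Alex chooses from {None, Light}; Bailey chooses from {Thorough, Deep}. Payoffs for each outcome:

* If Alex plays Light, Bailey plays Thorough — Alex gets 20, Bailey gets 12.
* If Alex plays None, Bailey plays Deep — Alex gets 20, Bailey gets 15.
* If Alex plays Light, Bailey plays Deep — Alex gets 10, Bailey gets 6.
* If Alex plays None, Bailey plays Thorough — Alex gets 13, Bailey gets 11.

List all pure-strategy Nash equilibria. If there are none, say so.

Alex against Thorough: payoffs 13, 20 → best response Light.
Alex against Deep: payoffs 20, 10 → best response None.
Bailey against None: payoffs 11, 15 → best response Deep.
Bailey against Light: payoffs 12, 6 → best response Thorough.
Mutual best responses: (None, Deep); (Light, Thorough).

Pure-strategy Nash equilibria: (None, Deep); (Light, Thorough)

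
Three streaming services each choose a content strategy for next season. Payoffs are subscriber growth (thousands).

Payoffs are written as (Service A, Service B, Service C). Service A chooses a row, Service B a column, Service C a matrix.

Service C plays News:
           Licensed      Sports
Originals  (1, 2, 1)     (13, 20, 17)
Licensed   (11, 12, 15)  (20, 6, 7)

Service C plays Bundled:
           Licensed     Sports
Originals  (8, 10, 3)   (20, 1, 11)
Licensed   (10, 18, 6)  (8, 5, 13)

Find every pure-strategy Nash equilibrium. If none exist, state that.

Pure NE: (Licensed, Licensed, News)

Mark each player's best response to every combination of opponents' strategies; a profile where every player is best-responding is a pure Nash equilibrium.
Service A against (Licensed, News): payoffs 1, 11 → best response Licensed.
Service A against (Licensed, Bundled): payoffs 8, 10 → best response Licensed.
Service A against (Sports, News): payoffs 13, 20 → best response Licensed.
Service A against (Sports, Bundled): payoffs 20, 8 → best response Originals.
Service B against (Originals, News): payoffs 2, 20 → best response Sports.
Service B against (Originals, Bundled): payoffs 10, 1 → best response Licensed.
Service B against (Licensed, News): payoffs 12, 6 → best response Licensed.
Service B against (Licensed, Bundled): payoffs 18, 5 → best response Licensed.
Service C against (Originals, Licensed): payoffs 1, 3 → best response Bundled.
Service C against (Originals, Sports): payoffs 17, 11 → best response News.
Service C against (Licensed, Licensed): payoffs 15, 6 → best response News.
Service C against (Licensed, Sports): payoffs 7, 13 → best response Bundled.
Mutual best responses: (Licensed, Licensed, News).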